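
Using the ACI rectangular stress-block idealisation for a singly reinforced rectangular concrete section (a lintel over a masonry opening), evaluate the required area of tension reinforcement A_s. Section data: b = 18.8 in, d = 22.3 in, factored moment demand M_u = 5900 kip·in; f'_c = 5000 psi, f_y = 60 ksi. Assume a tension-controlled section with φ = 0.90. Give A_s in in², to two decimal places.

A_s ≈ 5.39 in²

M_n = M_u/φ = 5900/0.90 = 6555.56 kip·in.
From M_n = 0.85 f'_c a b (d − a/2):
a = d − √(d² − 2M_n/(0.85 f'_c b)) = 22.3 − √(22.3² − 2 × 6555.56/(0.85 × 5 × 18.8)) = 4.046 in.
A_s = 0.85 f'_c a b / f_y = 0.85 × 5 × 4.046 × 18.8 / 60 = 5.388 in².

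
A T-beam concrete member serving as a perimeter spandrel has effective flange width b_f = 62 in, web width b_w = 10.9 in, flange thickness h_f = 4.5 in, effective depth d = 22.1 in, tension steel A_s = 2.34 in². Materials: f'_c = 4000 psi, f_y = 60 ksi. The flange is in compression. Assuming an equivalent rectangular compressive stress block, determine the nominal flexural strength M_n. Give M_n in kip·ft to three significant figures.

M_n ≈ 255 kip·ft

Tension: T = A_s f_y = 2.34 × 60 = 140.4 kips.
Try a within the flange: a = T/(0.85 f'_c b_f) = 140.4/(0.85 × 4 × 62) = 0.666 in.
Since a = 0.666 ≤ h_f = 4.5 in, the stress block lies entirely in the flange; analyse as a rectangular beam of width b_f.
M_n = T(d − a/2) = 140.4 × (22.1 − 0.333) = 3056.1 kip·in.
M_n = 3056.1/12 = 254.68 kip·ft.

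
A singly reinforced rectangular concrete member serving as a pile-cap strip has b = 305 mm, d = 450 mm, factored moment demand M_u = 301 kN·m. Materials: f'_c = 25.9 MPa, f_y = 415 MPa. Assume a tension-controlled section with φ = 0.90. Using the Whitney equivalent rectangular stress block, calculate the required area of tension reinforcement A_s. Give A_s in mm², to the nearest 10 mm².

A_s ≈ 2090 mm²

M_n = M_u/φ = 301/0.90 = 334.444 kN·m.
With M_n = 0.85 f'_c a b (d − a/2), solve the quadratic for a:
a = d − √(d² − 2M_n/(0.85 f'_c b)) = 450 − √(450² − 2 × 334.444×10⁶/(0.85 × 25.9 × 305)) = 129.25 mm.
A_s = 0.85 f'_c a b / f_y = 0.85 × 25.9 × 129.25 × 305 / 415 = 2091.2 mm².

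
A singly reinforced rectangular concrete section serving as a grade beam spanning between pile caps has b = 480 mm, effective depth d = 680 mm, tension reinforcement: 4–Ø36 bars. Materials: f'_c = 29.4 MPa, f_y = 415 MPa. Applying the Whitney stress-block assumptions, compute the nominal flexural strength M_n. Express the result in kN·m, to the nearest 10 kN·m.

A_s = 4 × 1018 = 4072 mm².
T = A_s f_y = 4072 × 415 = 1689880 N = 1689.88 kN.
From C = T: a = T/(0.85 f'_c b) = 1689880/(0.85 × 29.4 × 480) = 140.88 mm.
M_n = T(d − a/2) = 1689.88 kN × (680 − 70.44) mm = 1030.08 kN·m.

M_n ≈ 1030 kN·m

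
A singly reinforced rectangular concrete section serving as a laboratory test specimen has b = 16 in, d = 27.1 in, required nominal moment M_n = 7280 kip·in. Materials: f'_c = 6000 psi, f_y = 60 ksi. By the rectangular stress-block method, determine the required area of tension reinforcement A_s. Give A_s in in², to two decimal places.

A_s ≈ 4.79 in²

From M_n = 0.85 f'_c a b (d − a/2):
a = d − √(d² − 2M_n/(0.85 f'_c b)) = 27.1 − √(27.1² − 2 × 7280/(0.85 × 6 × 16)) = 3.521 in.
A_s = 0.85 f'_c a b / f_y = 0.85 × 6 × 3.521 × 16 / 60 = 4.789 in².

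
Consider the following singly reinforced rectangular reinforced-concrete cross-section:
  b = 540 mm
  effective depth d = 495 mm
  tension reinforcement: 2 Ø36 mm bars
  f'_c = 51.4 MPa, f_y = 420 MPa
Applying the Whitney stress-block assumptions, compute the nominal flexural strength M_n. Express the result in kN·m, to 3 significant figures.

A_s = 2 × 1018 = 2036 mm².
T = A_s f_y = 2036 × 420 = 855120 N = 855.12 kN.
From C = T: a = T/(0.85 f'_c b) = 855120/(0.85 × 51.4 × 540) = 36.25 mm.
M_n = T(d − a/2) = 855.12 kN × (495 − 18.125) mm = 407.79 kN·m.

M_n ≈ 408 kN·m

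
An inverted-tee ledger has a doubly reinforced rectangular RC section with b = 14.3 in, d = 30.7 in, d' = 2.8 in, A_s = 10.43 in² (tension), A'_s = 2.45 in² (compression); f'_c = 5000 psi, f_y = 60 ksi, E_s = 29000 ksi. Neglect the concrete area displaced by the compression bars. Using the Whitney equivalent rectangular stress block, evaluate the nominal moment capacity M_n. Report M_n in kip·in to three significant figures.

M_n ≈ 16900 kip·in

Assume both steels yield.
a = (A_s − A'_s) f_y/(0.85 f'_c b) = (10.43 − 2.45) × 60/(0.85 × 5 × 14.3) = 7.878 in.
c = a/β₁ = 7.878/0.8 = 9.848 in; ε'_s = 0.003(c − d')/c = 0.0021 ≥ ε_y = 0.0021, so the compression steel yields.
M_n = (A_s − A'_s) f_y (d − a/2) + A'_s f_y (d − d') = 478.8 × (30.7 − 3.939) + 147 × (30.7 − 2.8) = 12813.2 + 4101.3 = 16914.5 kip·in.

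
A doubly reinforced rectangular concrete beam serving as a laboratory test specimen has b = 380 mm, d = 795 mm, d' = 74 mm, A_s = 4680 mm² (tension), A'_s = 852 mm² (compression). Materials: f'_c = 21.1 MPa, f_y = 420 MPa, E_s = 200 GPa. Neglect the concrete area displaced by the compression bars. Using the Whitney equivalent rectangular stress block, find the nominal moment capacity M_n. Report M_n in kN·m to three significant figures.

M_n ≈ 1350 kN·m

Assume both tension and compression steel yield.
Net tension couple steel: A_s − A'_s = 3828 mm².
a = (A_s − A'_s) f_y / (0.85 f'_c b) = 1607760/(0.85 × 21.1 × 380) = 235.90 mm.
c = a/β₁ = 235.90/0.85 = 277.53 mm; ε'_s = 0.003(c − d')/c = 0.0022 ≥ f_y/E_s = 0.0021, so compression steel does yield.
M_n = (A_s − A'_s) f_y (d − a/2) + A'_s f_y (d − d') = [1607760 × (795 − 117.95) + 357840 × (795 − 74)] × 10⁻⁶ = 1088.53 + 258.00 = 1346.53 kN·m.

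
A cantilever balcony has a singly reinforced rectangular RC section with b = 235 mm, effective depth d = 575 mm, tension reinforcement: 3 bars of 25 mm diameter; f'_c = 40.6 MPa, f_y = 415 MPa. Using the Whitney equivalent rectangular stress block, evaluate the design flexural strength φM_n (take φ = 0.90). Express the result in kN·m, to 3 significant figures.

A_s = 3 × 491 = 1473 mm².
T = A_s f_y = 1473 × 415 = 611295 N = 611.295 kN.
From C = T: a = T/(0.85 f'_c b) = 611295/(0.85 × 40.6 × 235) = 75.38 mm.
M_n = T(d − a/2) = 611.295 kN × (575 − 37.69) mm = 328.45 kN·m.
φM_n = 0.90 × 328.45 = 295.61 kN·m.

φM_n ≈ 296 kN·m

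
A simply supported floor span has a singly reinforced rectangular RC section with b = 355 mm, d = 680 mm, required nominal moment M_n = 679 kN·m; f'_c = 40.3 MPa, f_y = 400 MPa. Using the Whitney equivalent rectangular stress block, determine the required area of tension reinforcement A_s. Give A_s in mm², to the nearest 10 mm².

With M_n = 0.85 f'_c a b (d − a/2), solve the quadratic for a:
a = d − √(d² − 2M_n/(0.85 f'_c b)) = 680 − √(680² − 2 × 679×10⁶/(0.85 × 40.3 × 355)) = 87.78 mm.
A_s = 0.85 f'_c a b / f_y = 0.85 × 40.3 × 87.78 × 355 / 400 = 2668.6 mm².

A_s ≈ 2670 mm²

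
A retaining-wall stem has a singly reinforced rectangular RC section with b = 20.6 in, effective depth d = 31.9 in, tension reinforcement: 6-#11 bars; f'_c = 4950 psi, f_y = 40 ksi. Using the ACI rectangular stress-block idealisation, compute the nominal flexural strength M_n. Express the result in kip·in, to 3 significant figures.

A_s = 6 × 1.56 = 9.36 in².
T = A_s f_y = 9.36 × 40 = 374.4 kips.
a = T/(0.85 f'_c b) = 374.4/(0.85 × 4.95 × 20.6) = 4.320 in.
M_n = T(d − a/2) = 374.4 × (31.9 − 2.16) = 11134.7 kip·in.

M_n ≈ 11100 kip·in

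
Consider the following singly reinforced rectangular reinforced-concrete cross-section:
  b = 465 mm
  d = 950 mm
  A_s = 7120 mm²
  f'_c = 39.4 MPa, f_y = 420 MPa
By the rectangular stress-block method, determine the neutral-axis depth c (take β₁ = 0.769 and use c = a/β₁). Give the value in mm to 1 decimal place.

T = A_s f_y = 7120 × 420 = 2990400 N = 2990.4 kN.
Setting C = 0.85 f'_c a b equal to T: a = 2990400/(0.85 × 39.4 × 465) = 192.027 mm.
With β₁ = 0.769, c = a/β₁ = 192.027/0.769 = 249.7 mm.

c ≈ 249.7 mm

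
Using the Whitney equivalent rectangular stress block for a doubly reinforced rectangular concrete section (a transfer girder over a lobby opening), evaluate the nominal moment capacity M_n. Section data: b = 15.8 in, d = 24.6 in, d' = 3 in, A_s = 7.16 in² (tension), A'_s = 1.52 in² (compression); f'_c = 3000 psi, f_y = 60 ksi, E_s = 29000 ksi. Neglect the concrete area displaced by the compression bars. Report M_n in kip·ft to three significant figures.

Assume both steels yield.
a = (A_s − A'_s) f_y/(0.85 f'_c b) = (7.16 − 1.52) × 60/(0.85 × 3 × 15.8) = 8.399 in.
c = a/β₁ = 8.399/0.85 = 9.881 in; ε'_s = 0.003(c − d')/c = 0.0021 ≥ ε_y = 0.0021, so the compression steel yields.
M_n = (A_s − A'_s) f_y (d − a/2) + A'_s f_y (d − d') = 338.4 × (24.6 − 4.1995) + 91.2 × (24.6 − 3) = 6903.5 + 1969.9 = 8873.4 kip·in = 8873.4/12 = 739.45 kip·ft.

M_n ≈ 739 kip·ft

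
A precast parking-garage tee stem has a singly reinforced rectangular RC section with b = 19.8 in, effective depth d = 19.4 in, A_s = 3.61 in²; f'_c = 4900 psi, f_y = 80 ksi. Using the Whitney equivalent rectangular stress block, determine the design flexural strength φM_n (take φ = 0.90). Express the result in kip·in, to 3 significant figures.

φM_n ≈ 4590 kip·in

T = A_s f_y = 3.61 × 80 = 288.8 kips.
a = T/(0.85 f'_c b) = 288.8/(0.85 × 4.9 × 19.8) = 3.502 in.
M_n = T(d − a/2) = 288.8 × (19.4 − 1.751) = 5097.0 kip·in.
φM_n = 0.90 × 5097.0 = 4587.3 kip·in.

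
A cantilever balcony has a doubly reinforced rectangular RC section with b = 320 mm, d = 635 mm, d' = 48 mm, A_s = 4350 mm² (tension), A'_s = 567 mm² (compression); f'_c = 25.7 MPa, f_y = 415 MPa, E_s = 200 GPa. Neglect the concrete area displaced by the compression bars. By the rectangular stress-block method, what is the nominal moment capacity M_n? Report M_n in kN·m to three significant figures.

Assume both tension and compression steel yield.
Net tension couple steel: A_s − A'_s = 3783 mm².
a = (A_s − A'_s) f_y / (0.85 f'_c b) = 1569945/(0.85 × 25.7 × 320) = 224.59 mm.
c = a/β₁ = 224.59/0.85 = 264.22 mm; ε'_s = 0.003(c − d')/c = 0.0025 ≥ f_y/E_s = 0.0021, so compression steel does yield.
M_n = (A_s − A'_s) f_y (d − a/2) + A'_s f_y (d − d') = [1569945 × (635 − 112.295) + 235305 × (635 − 48)] × 10⁻⁶ = 820.62 + 138.12 = 958.74 kN·m.

M_n ≈ 959 kN·m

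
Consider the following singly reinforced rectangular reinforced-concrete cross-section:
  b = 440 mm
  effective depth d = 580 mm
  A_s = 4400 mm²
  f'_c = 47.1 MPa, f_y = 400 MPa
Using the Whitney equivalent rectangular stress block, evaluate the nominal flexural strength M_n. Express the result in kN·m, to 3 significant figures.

M_n ≈ 933 kN·m

T = A_s f_y = 4400 × 400 = 1760000 N = 1760 kN.
From C = T: a = T/(0.85 f'_c b) = 1760000/(0.85 × 47.1 × 440) = 99.91 mm.
M_n = T(d − a/2) = 1760 kN × (580 − 49.955) mm = 932.88 kN·m.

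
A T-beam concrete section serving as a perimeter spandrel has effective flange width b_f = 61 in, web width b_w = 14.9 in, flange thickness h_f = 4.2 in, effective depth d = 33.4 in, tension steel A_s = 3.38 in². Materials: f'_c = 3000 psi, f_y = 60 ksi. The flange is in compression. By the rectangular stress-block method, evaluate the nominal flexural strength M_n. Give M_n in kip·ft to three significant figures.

M_n ≈ 553 kip·ft

Tension: T = A_s f_y = 3.38 × 60 = 202.8 kips.
Try a within the flange: a = T/(0.85 f'_c b_f) = 202.8/(0.85 × 3 × 61) = 1.304 in.
Since a = 1.304 ≤ h_f = 4.2 in, the stress block lies entirely in the flange; analyse as a rectangular beam of width b_f.
M_n = T(d − a/2) = 202.8 × (33.4 − 0.652) = 6641.3 kip·in.
M_n = 6641.3/12 = 553.44 kip·ft.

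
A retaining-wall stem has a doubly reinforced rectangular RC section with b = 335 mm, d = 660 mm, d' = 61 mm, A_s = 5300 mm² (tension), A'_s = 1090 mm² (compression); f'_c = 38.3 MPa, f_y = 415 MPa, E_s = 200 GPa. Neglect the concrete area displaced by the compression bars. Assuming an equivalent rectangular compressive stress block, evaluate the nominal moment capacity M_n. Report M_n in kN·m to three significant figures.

Assume both tension and compression steel yield.
Net tension couple steel: A_s − A'_s = 4210 mm².
a = (A_s − A'_s) f_y / (0.85 f'_c b) = 1747150/(0.85 × 38.3 × 335) = 160.20 mm.
c = a/β₁ = 160.20/0.776 = 206.44 mm; ε'_s = 0.003(c − d')/c = 0.0021 ≥ f_y/E_s = 0.0021, so compression steel does yield.
M_n = (A_s − A'_s) f_y (d − a/2) + A'_s f_y (d − d') = [1747150 × (660 − 80.1) + 452350 × (660 − 61)] × 10⁻⁶ = 1013.17 + 270.96 = 1284.13 kN·m.

M_n ≈ 1280 kN·m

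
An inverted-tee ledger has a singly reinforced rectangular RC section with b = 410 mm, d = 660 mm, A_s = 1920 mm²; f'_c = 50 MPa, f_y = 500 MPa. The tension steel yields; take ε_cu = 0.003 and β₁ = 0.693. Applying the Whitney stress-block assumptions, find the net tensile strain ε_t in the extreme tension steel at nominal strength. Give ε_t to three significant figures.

ε_t ≈ 0.0219

a = A_s f_y/(0.85 f'_c b) = 55.09 mm.
β₁ = 0.693, so c = a/β₁ = 55.09/0.693 = 79.49 mm.
From the linear strain diagram with ε_cu = 0.003: ε_t = 0.003 (d − c)/c = 0.003 × (660 − 79.49)/79.49 = 0.0219.
Since ε_t ≥ 0.005, the section is tension-controlled.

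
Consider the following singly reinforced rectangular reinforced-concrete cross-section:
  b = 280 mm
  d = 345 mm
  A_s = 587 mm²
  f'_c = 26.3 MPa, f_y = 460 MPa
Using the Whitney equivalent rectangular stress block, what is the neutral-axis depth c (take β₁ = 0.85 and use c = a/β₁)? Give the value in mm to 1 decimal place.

c ≈ 50.8 mm

T = A_s f_y = 587 × 460 = 270020 N = 270.02 kN.
Setting C = 0.85 f'_c a b equal to T: a = 270020/(0.85 × 26.3 × 280) = 43.138 mm.
With β₁ = 0.85, c = a/β₁ = 43.138/0.85 = 50.8 mm.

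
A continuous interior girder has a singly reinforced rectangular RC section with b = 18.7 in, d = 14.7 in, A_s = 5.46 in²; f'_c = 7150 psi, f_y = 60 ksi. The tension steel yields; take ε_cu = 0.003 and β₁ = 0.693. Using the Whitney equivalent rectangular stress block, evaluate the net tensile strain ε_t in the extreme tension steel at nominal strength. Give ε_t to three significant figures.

a = A_s f_y/(0.85 f'_c b) = 2.883 in.
β₁ = 0.693, so c = a/β₁ = 2.883/0.693 = 4.160 in.
From the linear strain diagram with ε_cu = 0.003: ε_t = 0.003 (d − c)/c = 0.003 × (14.7 − 4.160)/4.160 = 0.00760.
Since ε_t ≥ 0.005, the section is tension-controlled.

ε_t ≈ 0.00760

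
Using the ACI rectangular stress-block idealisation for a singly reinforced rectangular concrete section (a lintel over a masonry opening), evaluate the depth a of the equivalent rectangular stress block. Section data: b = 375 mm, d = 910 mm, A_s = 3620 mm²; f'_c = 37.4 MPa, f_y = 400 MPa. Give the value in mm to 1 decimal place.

a ≈ 121.5 mm

T = A_s f_y = 3620 × 400 = 1448000 N = 1448 kN.
Setting C = 0.85 f'_c a b equal to T: a = 1448000/(0.85 × 37.4 × 375) = 121.5 mm.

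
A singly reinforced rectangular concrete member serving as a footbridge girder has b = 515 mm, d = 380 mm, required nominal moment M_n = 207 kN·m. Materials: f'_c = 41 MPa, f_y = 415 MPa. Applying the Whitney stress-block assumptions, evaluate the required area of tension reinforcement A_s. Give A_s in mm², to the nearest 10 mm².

A_s ≈ 1370 mm²

With M_n = 0.85 f'_c a b (d − a/2), solve the quadratic for a:
a = d − √(d² − 2M_n/(0.85 f'_c b)) = 380 − √(380² − 2 × 207×10⁶/(0.85 × 41 × 515)) = 31.67 mm.
A_s = 0.85 f'_c a b / f_y = 0.85 × 41 × 31.67 × 515 / 415 = 1369.7 mm².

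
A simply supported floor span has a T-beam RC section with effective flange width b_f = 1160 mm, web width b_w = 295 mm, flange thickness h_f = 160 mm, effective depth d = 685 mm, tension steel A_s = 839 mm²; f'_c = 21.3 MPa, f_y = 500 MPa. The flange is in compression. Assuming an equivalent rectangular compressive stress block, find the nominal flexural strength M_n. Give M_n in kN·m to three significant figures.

M_n ≈ 283 kN·m

Tension: T = A_s f_y = 839 × 500 = 419500 N.
Try a within the flange: a = T/(0.85 f'_c b_f) = 419500/(0.85 × 21.3 × 1160) = 19.97 mm.
Since a = 19.97 ≤ h_f = 160 mm, the stress block lies entirely in the flange; analyse as a rectangular beam of width b_f.
M_n = T(d − a/2) = 419500 × (685 − 9.985) = 283.17 × 10⁶ N·mm.
M_n = 283.17 kN·m.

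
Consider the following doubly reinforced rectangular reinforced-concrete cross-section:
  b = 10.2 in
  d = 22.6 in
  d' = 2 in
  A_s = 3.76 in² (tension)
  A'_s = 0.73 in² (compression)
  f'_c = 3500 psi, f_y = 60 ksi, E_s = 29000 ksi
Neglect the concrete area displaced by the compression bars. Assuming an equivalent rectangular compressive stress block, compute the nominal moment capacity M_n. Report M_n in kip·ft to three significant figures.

M_n ≈ 372 kip·ft

Assume both steels yield.
a = (A_s − A'_s) f_y/(0.85 f'_c b) = (3.76 − 0.73) × 60/(0.85 × 3.5 × 10.2) = 5.991 in.
c = a/β₁ = 5.991/0.85 = 7.048 in; ε'_s = 0.003(c − d')/c = 0.0021 ≥ ε_y = 0.0021, so the compression steel yields.
M_n = (A_s − A'_s) f_y (d − a/2) + A'_s f_y (d − d') = 181.8 × (22.6 − 2.9955) + 43.8 × (22.6 − 2) = 3564.1 + 902.3 = 4466.4 kip·in = 4466.4/12 = 372.20 kip·ft.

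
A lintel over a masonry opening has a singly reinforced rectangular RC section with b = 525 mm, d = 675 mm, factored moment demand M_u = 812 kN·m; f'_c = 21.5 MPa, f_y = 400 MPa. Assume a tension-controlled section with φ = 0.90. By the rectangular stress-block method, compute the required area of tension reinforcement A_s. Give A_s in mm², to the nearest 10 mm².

A_s ≈ 3780 mm²

M_n = M_u/φ = 812/0.90 = 902.222 kN·m.
With M_n = 0.85 f'_c a b (d − a/2), solve the quadratic for a:
a = d − √(d² − 2M_n/(0.85 f'_c b)) = 675 − √(675² − 2 × 902.222×10⁶/(0.85 × 21.5 × 525)) = 157.75 mm.
A_s = 0.85 f'_c a b / f_y = 0.85 × 21.5 × 157.75 × 525 / 400 = 3783.8 mm².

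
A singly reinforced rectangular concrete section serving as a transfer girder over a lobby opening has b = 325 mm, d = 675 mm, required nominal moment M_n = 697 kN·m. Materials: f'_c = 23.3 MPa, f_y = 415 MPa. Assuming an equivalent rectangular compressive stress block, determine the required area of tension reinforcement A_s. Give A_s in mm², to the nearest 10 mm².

With M_n = 0.85 f'_c a b (d − a/2), solve the quadratic for a:
a = d − √(d² − 2M_n/(0.85 f'_c b)) = 675 − √(675² − 2 × 697×10⁶/(0.85 × 23.3 × 325)) = 186.07 mm.
A_s = 0.85 f'_c a b / f_y = 0.85 × 23.3 × 186.07 × 325 / 415 = 2885.9 mm².

A_s ≈ 2890 mm²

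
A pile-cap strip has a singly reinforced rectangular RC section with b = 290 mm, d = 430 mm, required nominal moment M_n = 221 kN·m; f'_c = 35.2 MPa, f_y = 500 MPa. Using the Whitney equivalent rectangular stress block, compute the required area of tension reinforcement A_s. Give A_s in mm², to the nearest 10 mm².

With M_n = 0.85 f'_c a b (d − a/2), solve the quadratic for a:
a = d − √(d² − 2M_n/(0.85 f'_c b)) = 430 − √(430² − 2 × 221×10⁶/(0.85 × 35.2 × 290)) = 64.00 mm.
A_s = 0.85 f'_c a b / f_y = 0.85 × 35.2 × 64.00 × 290 / 500 = 1110.6 mm².

A_s ≈ 1110 mm²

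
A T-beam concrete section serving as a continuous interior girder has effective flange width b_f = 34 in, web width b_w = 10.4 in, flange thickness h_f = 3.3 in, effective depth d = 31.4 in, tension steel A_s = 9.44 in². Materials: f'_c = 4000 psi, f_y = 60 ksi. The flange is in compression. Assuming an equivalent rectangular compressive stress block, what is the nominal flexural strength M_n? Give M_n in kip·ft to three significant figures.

M_n ≈ 1340 kip·ft

Tension: T = A_s f_y = 9.44 × 60 = 566.4 kips.
Try a within the flange: a = T/(0.85 f'_c b_f) = 566.4/(0.85 × 4 × 34) = 4.900 in.
a = 4.900 > h_f = 3.3 in: the block extends into the web. Split into flange-overhang and web parts.
C_f = 0.85 f'_c (b_f − b_w) h_f = 0.85 × 4 × (34 − 10.4) × 3.3 = 264.8 kips.
Remaining web compression depth: a_w = (T − C_f)/(0.85 f'_c b_w) = (566.4 − 264.8)/(0.85 × 4 × 10.4) = 8.529 in.
M_n = C_f(d − h_f/2) + (T − C_f)(d − a_w/2) = 264.8 × (31.4 − 1.65) + 301.6 × (31.4 − 4.2645) = 7877.8 + 8184.1 = 16061.9 kip·in.
M_n = 16061.9/12 = 1338.49 kip·ft.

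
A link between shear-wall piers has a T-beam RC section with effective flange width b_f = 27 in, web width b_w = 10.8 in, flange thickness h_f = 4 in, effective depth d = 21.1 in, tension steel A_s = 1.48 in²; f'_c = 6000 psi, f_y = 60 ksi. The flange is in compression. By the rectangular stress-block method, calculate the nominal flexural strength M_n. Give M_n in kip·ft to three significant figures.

M_n ≈ 154 kip·ft

Tension: T = A_s f_y = 1.48 × 60 = 88.8 kips.
Try a within the flange: a = T/(0.85 f'_c b_f) = 88.8/(0.85 × 6 × 27) = 0.645 in.
Since a = 0.645 ≤ h_f = 4 in, the stress block lies entirely in the flange; analyse as a rectangular beam of width b_f.
M_n = T(d − a/2) = 88.8 × (21.1 − 0.3225) = 1845.0 kip·in.
M_n = 1845.0/12 = 153.75 kip·ft.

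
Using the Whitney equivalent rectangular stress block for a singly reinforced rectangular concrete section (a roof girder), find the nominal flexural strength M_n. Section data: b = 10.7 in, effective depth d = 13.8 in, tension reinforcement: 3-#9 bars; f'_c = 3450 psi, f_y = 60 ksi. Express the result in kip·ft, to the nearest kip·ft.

A_s = 3 × 1 = 3 in².
T = A_s f_y = 3 × 60 = 180 kips.
a = T/(0.85 f'_c b) = 180/(0.85 × 3.45 × 10.7) = 5.737 in.
M_n = T(d − a/2) = 180 × (13.8 − 2.8685) = 1967.7 kip·in = 1967.7/12 = 163.98 kip·ft.

M_n ≈ 164 kip·ft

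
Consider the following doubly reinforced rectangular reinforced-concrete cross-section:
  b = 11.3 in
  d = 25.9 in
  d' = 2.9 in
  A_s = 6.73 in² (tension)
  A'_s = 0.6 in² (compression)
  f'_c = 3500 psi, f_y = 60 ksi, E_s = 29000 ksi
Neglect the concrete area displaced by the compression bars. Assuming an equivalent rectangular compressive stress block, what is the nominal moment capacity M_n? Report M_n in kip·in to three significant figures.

M_n ≈ 8340 kip·in

Assume both steels yield.
a = (A_s − A'_s) f_y/(0.85 f'_c b) = (6.73 − 0.6) × 60/(0.85 × 3.5 × 11.3) = 10.941 in.
c = a/β₁ = 10.941/0.85 = 12.872 in; ε'_s = 0.003(c − d')/c = 0.0023 ≥ ε_y = 0.0021, so the compression steel yields.
M_n = (A_s − A'_s) f_y (d − a/2) + A'_s f_y (d − d') = 367.8 × (25.9 − 5.4705) + 36 × (25.9 − 2.9) = 7514.0 + 828.0 = 8342.0 kip·in.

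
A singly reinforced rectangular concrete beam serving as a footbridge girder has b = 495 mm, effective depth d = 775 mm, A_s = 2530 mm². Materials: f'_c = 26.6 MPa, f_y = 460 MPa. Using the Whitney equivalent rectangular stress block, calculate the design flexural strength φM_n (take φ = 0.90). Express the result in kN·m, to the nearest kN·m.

T = A_s f_y = 2530 × 460 = 1163800 N = 1163.8 kN.
From C = T: a = T/(0.85 f'_c b) = 1163800/(0.85 × 26.6 × 495) = 103.99 mm.
M_n = T(d − a/2) = 1163.8 kN × (775 − 51.995) mm = 841.43 kN·m.
φM_n = 0.90 × 841.43 = 757.29 kN·m.

φM_n ≈ 757 kN·m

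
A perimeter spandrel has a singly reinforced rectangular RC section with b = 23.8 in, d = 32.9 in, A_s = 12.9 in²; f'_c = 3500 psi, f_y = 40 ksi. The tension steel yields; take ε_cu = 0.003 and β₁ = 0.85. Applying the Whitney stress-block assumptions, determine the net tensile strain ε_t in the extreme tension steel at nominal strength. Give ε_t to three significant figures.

ε_t ≈ 0.00851

a = A_s f_y/(0.85 f'_c b) = 7.288 in.
β₁ = 0.85, so c = a/β₁ = 7.288/0.85 = 8.574 in.
From the linear strain diagram with ε_cu = 0.003: ε_t = 0.003 (d − c)/c = 0.003 × (32.9 − 8.574)/8.574 = 0.00851.
Since ε_t ≥ 0.005, the section is tension-controlled.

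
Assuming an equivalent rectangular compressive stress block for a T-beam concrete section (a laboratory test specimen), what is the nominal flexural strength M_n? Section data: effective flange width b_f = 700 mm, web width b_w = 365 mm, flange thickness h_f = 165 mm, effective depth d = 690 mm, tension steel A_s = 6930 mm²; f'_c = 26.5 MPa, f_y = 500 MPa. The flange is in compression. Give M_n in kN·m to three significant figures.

M_n ≈ 1990 kN·m

Tension: T = A_s f_y = 6930 × 500 = 3465000 N.
Try a within the flange: a = T/(0.85 f'_c b_f) = 3465000/(0.85 × 26.5 × 700) = 219.76 mm.
a = 219.76 > h_f = 165 mm: the block extends into the web. Split into flange-overhang and web parts.
C_f = 0.85 f'_c (b_f − b_w) h_f = 0.85 × 26.5 × (700 − 365) × 165 = 1245069 N.
Remaining web compression depth: a_w = (T − C_f)/(0.85 f'_c b_w) = (3465000 − 1245069)/(0.85 × 26.5 × 365) = 270.01 mm.
M_n = C_f(d − h_f/2) + (T − C_f)(d − a_w/2) = 1245069 × (690 − 82.5) + 2219931 × (690 − 135.005) = 756.38 + 1232.05 = 1988.43 × 10⁶ N·mm.
M_n = 1988.43 kN·m.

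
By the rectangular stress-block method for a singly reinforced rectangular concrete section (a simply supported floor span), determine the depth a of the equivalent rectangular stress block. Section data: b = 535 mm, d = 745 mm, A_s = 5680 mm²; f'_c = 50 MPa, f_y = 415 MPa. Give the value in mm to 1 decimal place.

a ≈ 103.7 mm

T = A_s f_y = 5680 × 415 = 2357200 N = 2357.2 kN.
Setting C = 0.85 f'_c a b equal to T: a = 2357200/(0.85 × 50 × 535) = 103.7 mm.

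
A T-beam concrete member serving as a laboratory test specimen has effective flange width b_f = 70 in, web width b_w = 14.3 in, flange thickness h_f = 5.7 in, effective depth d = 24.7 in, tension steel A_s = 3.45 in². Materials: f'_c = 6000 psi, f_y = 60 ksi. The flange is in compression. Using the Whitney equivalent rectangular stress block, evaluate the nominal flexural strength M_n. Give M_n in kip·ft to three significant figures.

M_n ≈ 421 kip·ft

Tension: T = A_s f_y = 3.45 × 60 = 207 kips.
Try a within the flange: a = T/(0.85 f'_c b_f) = 207/(0.85 × 6 × 70) = 0.580 in.
Since a = 0.580 ≤ h_f = 5.7 in, the stress block lies entirely in the flange; analyse as a rectangular beam of width b_f.
M_n = T(d − a/2) = 207 × (24.7 − 0.29) = 5052.9 kip·in.
M_n = 5052.9/12 = 421.08 kip·ft.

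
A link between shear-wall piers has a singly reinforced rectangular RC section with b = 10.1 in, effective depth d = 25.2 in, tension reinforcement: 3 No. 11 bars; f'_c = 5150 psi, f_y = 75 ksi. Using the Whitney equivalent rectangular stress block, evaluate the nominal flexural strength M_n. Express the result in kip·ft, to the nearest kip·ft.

A_s = 3 × 1.56 = 4.68 in².
T = A_s f_y = 4.68 × 75 = 351 kips.
a = T/(0.85 f'_c b) = 351/(0.85 × 5.15 × 10.1) = 7.939 in.
M_n = T(d − a/2) = 351 × (25.2 − 3.9695) = 7451.9 kip·in = 7451.9/12 = 620.99 kip·ft.

M_n ≈ 621 kip·ft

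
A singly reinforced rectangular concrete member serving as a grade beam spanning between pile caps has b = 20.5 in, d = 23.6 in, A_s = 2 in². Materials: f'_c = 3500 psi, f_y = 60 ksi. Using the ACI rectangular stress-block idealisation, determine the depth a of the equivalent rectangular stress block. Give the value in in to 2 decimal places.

T = A_s f_y = 2 × 60 = 120 kips.
a = T/(0.85 f'_c b) = 120/(0.85 × 3.5 × 20.5) = 1.97 in.

a ≈ 1.97 in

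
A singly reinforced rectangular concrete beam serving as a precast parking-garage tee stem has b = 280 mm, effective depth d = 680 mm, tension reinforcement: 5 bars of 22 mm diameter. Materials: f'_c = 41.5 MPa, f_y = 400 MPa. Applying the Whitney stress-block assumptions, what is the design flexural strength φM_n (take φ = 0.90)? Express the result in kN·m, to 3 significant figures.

A_s = 5 × 380 = 1900 mm².
T = A_s f_y = 1900 × 400 = 760000 N = 760 kN.
From C = T: a = T/(0.85 f'_c b) = 760000/(0.85 × 41.5 × 280) = 76.95 mm.
M_n = T(d − a/2) = 760 kN × (680 − 38.475) mm = 487.56 kN·m.
φM_n = 0.90 × 487.56 = 438.80 kN·m.

φM_n ≈ 439 kN·m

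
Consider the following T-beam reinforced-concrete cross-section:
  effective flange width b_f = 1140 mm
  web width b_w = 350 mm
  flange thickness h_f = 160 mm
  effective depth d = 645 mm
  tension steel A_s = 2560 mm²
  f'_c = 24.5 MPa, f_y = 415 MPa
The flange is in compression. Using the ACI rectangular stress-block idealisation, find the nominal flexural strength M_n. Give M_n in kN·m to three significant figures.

M_n ≈ 661 kN·m

Tension: T = A_s f_y = 2560 × 415 = 1062400 N.
Try a within the flange: a = T/(0.85 f'_c b_f) = 1062400/(0.85 × 24.5 × 1140) = 44.75 mm.
Since a = 44.75 ≤ h_f = 160 mm, the stress block lies entirely in the flange; analyse as a rectangular beam of width b_f.
M_n = T(d − a/2) = 1062400 × (645 − 22.375) = 661.48 × 10⁶ N·mm.
M_n = 661.48 kN·m.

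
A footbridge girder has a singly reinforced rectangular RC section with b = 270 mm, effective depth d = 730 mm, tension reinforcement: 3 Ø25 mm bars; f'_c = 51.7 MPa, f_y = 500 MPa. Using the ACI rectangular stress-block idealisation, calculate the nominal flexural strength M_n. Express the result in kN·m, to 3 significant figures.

M_n ≈ 515 kN·m

A_s = 3 × 491 = 1473 mm².
T = A_s f_y = 1473 × 500 = 736500 N = 736.5 kN.
From C = T: a = T/(0.85 f'_c b) = 736500/(0.85 × 51.7 × 270) = 62.07 mm.
M_n = T(d − a/2) = 736.5 kN × (730 − 31.035) mm = 514.79 kN·m.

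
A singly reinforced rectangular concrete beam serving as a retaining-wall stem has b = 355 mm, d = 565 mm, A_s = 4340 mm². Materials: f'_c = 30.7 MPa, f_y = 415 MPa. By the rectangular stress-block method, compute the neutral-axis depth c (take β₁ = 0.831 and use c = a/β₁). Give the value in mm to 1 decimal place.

c ≈ 234.0 mm

T = A_s f_y = 4340 × 415 = 1801100 N = 1801.1 kN.
Setting C = 0.85 f'_c a b equal to T: a = 1801100/(0.85 × 30.7 × 355) = 194.425 mm.
With β₁ = 0.831, c = a/β₁ = 194.425/0.831 = 234.0 mm.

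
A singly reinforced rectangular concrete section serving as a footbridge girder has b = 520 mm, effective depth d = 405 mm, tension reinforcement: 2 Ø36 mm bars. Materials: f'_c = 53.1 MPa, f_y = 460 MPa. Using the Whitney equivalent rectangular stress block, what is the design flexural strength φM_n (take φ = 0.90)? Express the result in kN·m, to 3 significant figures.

φM_n ≈ 325 kN·m

A_s = 2 × 1018 = 2036 mm².
T = A_s f_y = 2036 × 460 = 936560 N = 936.56 kN.
From C = T: a = T/(0.85 f'_c b) = 936560/(0.85 × 53.1 × 520) = 39.90 mm.
M_n = T(d − a/2) = 936.56 kN × (405 − 19.95) mm = 360.62 kN·m.
φM_n = 0.90 × 360.62 = 324.56 kN·m.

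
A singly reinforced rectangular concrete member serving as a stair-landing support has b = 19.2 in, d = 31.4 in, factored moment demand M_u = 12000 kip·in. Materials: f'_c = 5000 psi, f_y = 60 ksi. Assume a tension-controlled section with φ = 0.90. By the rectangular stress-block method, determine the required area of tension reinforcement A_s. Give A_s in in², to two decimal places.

A_s ≈ 7.79 in²

M_n = M_u/φ = 12000/0.90 = 13333.3 kip·in.
From M_n = 0.85 f'_c a b (d − a/2):
a = d − √(d² − 2M_n/(0.85 f'_c b)) = 31.4 − √(31.4² − 2 × 13333.3/(0.85 × 5 × 19.2)) = 5.726 in.
A_s = 0.85 f'_c a b / f_y = 0.85 × 5 × 5.726 × 19.2 / 60 = 7.787 in².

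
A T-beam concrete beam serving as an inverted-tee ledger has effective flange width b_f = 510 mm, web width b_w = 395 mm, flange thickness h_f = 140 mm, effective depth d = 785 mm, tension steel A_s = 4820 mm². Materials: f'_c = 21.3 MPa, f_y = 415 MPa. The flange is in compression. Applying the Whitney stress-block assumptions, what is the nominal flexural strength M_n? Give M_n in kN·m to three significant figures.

M_n ≈ 1350 kN·m

Tension: T = A_s f_y = 4820 × 415 = 2000300 N.
Try a within the flange: a = T/(0.85 f'_c b_f) = 2000300/(0.85 × 21.3 × 510) = 216.63 mm.
a = 216.63 > h_f = 140 mm: the block extends into the web. Split into flange-overhang and web parts.
C_f = 0.85 f'_c (b_f − b_w) h_f = 0.85 × 21.3 × (510 − 395) × 140 = 291491 N.
Remaining web compression depth: a_w = (T − C_f)/(0.85 f'_c b_w) = (2000300 − 291491)/(0.85 × 21.3 × 395) = 238.94 mm.
M_n = C_f(d − h_f/2) + (T − C_f)(d − a_w/2) = 291491 × (785 − 70) + 1708809 × (785 − 119.47) = 208.42 + 1137.26 = 1345.68 × 10⁶ N·mm.
M_n = 1345.68 kN·m.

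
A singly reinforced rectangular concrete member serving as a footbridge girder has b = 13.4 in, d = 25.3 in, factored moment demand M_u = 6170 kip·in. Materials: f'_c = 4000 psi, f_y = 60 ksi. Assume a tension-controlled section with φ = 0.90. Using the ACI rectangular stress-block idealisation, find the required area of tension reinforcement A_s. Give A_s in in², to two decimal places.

A_s ≈ 5.23 in²

M_n = M_u/φ = 6170/0.90 = 6855.56 kip·in.
From M_n = 0.85 f'_c a b (d − a/2):
a = d − √(d² − 2M_n/(0.85 f'_c b)) = 25.3 − √(25.3² − 2 × 6855.56/(0.85 × 4 × 13.4)) = 6.884 in.
A_s = 0.85 f'_c a b / f_y = 0.85 × 4 × 6.884 × 13.4 / 60 = 5.227 in².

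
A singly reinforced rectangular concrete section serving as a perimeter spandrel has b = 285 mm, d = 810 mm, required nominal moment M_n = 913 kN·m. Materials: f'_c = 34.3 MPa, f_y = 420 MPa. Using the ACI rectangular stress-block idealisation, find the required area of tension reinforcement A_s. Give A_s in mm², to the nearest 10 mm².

A_s ≈ 2960 mm²

With M_n = 0.85 f'_c a b (d − a/2), solve the quadratic for a:
a = d − √(d² − 2M_n/(0.85 f'_c b)) = 810 − √(810² − 2 × 913×10⁶/(0.85 × 34.3 × 285)) = 149.44 mm.
A_s = 0.85 f'_c a b / f_y = 0.85 × 34.3 × 149.44 × 285 / 420 = 2956.5 mm².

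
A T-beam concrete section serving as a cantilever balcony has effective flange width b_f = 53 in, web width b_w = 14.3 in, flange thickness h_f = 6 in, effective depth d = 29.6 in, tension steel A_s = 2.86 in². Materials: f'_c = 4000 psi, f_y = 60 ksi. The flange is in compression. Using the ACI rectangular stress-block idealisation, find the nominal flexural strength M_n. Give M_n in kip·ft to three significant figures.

M_n ≈ 416 kip·ft

Tension: T = A_s f_y = 2.86 × 60 = 171.6 kips.
Try a within the flange: a = T/(0.85 f'_c b_f) = 171.6/(0.85 × 4 × 53) = 0.952 in.
Since a = 0.952 ≤ h_f = 6 in, the stress block lies entirely in the flange; analyse as a rectangular beam of width b_f.
M_n = T(d − a/2) = 171.6 × (29.6 − 0.476) = 4997.7 kip·in.
M_n = 4997.7/12 = 416.48 kip·ft.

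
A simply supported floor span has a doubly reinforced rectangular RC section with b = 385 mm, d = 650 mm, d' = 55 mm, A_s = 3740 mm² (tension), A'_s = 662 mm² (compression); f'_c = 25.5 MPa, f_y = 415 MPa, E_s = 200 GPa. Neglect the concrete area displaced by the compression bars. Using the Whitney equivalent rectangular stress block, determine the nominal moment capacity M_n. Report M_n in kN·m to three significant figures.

Assume both tension and compression steel yield.
Net tension couple steel: A_s − A'_s = 3078 mm².
a = (A_s − A'_s) f_y / (0.85 f'_c b) = 1277370/(0.85 × 25.5 × 385) = 153.07 mm.
c = a/β₁ = 153.07/0.85 = 180.08 mm; ε'_s = 0.003(c − d')/c = 0.0021 ≥ f_y/E_s = 0.0021, so compression steel does yield.
M_n = (A_s − A'_s) f_y (d − a/2) + A'_s f_y (d − d') = [1277370 × (650 − 76.535) + 274730 × (650 − 55)] × 10⁻⁶ = 732.53 + 163.46 = 895.99 kN·m.

M_n ≈ 896 kN·m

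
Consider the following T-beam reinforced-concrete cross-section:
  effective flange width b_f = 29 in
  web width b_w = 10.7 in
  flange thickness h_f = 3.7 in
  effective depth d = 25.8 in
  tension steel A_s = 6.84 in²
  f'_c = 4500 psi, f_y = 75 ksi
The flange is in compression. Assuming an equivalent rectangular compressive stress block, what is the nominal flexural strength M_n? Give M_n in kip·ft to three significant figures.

M_n ≈ 997 kip·ft

Tension: T = A_s f_y = 6.84 × 75 = 513 kips.
Try a within the flange: a = T/(0.85 f'_c b_f) = 513/(0.85 × 4.5 × 29) = 4.625 in.
a = 4.625 > h_f = 3.7 in: the block extends into the web. Split into flange-overhang and web parts.
C_f = 0.85 f'_c (b_f − b_w) h_f = 0.85 × 4.5 × (29 − 10.7) × 3.7 = 259.0 kips.
Remaining web compression depth: a_w = (T − C_f)/(0.85 f'_c b_w) = (513 − 259.0)/(0.85 × 4.5 × 10.7) = 6.206 in.
M_n = C_f(d − h_f/2) + (T − C_f)(d − a_w/2) = 259.0 × (25.8 − 1.85) + 254 × (25.8 − 3.103) = 6203.1 + 5765.0 = 11968.1 kip·in.
M_n = 11968.1/12 = 997.34 kip·ft.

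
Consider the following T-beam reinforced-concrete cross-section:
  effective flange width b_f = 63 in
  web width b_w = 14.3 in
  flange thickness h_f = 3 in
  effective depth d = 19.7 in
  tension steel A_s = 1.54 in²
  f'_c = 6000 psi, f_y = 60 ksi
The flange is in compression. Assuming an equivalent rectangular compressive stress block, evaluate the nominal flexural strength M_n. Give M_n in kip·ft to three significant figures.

Tension: T = A_s f_y = 1.54 × 60 = 92.4 kips.
Try a within the flange: a = T/(0.85 f'_c b_f) = 92.4/(0.85 × 6 × 63) = 0.288 in.
Since a = 0.288 ≤ h_f = 3 in, the stress block lies entirely in the flange; analyse as a rectangular beam of width b_f.
M_n = T(d − a/2) = 92.4 × (19.7 − 0.144) = 1807.0 kip·in.
M_n = 1807.0/12 = 150.58 kip·ft.

M_n ≈ 151 kip·ft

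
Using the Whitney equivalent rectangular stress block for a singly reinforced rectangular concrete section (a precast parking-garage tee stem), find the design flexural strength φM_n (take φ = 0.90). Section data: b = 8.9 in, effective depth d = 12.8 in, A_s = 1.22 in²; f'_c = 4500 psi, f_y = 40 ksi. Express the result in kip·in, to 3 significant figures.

T = A_s f_y = 1.22 × 40 = 48.8 kips.
a = T/(0.85 f'_c b) = 48.8/(0.85 × 4.5 × 8.9) = 1.434 in.
M_n = T(d − a/2) = 48.8 × (12.8 − 0.717) = 589.7 kip·in.
φM_n = 0.90 × 589.7 = 530.7 kip·in.

φM_n ≈ 531 kip·in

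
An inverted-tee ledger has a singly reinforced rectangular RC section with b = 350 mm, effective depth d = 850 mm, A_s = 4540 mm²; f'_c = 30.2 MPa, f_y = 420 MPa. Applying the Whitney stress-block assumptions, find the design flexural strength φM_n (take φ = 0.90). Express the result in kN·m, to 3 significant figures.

φM_n ≈ 1280 kN·m

T = A_s f_y = 4540 × 420 = 1906800 N = 1906.8 kN.
From C = T: a = T/(0.85 f'_c b) = 1906800/(0.85 × 30.2 × 350) = 212.23 mm.
M_n = T(d − a/2) = 1906.8 kN × (850 − 106.115) mm = 1418.44 kN·m.
φM_n = 0.90 × 1418.44 = 1276.60 kN·m.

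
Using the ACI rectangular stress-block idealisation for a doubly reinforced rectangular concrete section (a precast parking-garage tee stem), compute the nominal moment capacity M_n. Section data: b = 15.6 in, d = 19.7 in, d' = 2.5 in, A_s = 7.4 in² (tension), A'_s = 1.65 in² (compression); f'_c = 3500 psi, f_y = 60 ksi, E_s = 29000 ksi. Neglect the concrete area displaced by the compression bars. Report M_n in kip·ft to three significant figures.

M_n ≈ 601 kip·ft

Assume both steels yield.
a = (A_s − A'_s) f_y/(0.85 f'_c b) = (7.4 − 1.65) × 60/(0.85 × 3.5 × 15.6) = 7.434 in.
c = a/β₁ = 7.434/0.85 = 8.746 in; ε'_s = 0.003(c − d')/c = 0.0021 ≥ ε_y = 0.0021, so the compression steel yields.
M_n = (A_s − A'_s) f_y (d − a/2) + A'_s f_y (d − d') = 345 × (19.7 − 3.717) + 99 × (19.7 − 2.5) = 5514.1 + 1702.8 = 7216.9 kip·in = 7216.9/12 = 601.41 kip·ft.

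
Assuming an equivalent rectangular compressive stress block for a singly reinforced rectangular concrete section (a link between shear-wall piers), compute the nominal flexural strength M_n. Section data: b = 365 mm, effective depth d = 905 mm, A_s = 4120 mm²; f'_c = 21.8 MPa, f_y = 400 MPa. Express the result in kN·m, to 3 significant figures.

T = A_s f_y = 4120 × 400 = 1648000 N = 1648 kN.
From C = T: a = T/(0.85 f'_c b) = 1648000/(0.85 × 21.8 × 365) = 243.66 mm.
M_n = T(d − a/2) = 1648 kN × (905 − 121.83) mm = 1290.66 kN·m.

M_n ≈ 1290 kN·m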